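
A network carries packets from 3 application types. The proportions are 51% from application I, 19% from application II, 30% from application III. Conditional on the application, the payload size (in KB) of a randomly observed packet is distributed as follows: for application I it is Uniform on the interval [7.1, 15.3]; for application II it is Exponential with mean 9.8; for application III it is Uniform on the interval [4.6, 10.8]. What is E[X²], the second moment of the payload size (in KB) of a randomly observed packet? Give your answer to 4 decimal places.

For each component E[X²] = Var + (mean)², giving I: 131.043; II: 192.08; III: 62.4933.
Overall E[X²] = 0.51·131.043 + 0.19·192.08 + 0.3·62.4933 = 122.075.

122.0753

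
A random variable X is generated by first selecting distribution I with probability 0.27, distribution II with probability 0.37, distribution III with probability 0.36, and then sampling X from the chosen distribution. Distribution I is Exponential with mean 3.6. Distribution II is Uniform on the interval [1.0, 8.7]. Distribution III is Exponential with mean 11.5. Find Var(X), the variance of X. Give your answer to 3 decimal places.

65.050

Per component, I: μ=3.6, E[X²]=25.92; II: μ=4.85, E[X²]=28.4633; III: μ=11.5, E[X²]=264.5.
E[X] = 0.27·3.6 + 0.37·4.85 + 0.36·11.5 = 6.9065.
E[X²] = 0.27·25.92 + 0.37·28.4633 + 0.36·264.5 = 112.75.
Var(X) = E[X²] − (E[X])² = 112.75 − 47.6997 = 65.0501.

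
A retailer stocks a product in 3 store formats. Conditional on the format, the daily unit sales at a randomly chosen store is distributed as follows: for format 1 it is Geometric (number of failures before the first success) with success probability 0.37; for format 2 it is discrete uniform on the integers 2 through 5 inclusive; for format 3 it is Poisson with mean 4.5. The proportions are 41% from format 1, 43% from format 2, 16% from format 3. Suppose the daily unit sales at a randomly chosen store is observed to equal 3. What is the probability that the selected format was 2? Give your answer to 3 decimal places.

0.623

Likelihoods P(X=3 | ·): 1: 0.0925174; 2: 0.25; 3: 0.168718.
Posterior ∝ prior × likelihood. Numerator for 2: 0.43·0.25 = 0.1075.
Normalizing constant: 0.41·0.0925174 + 0.43·0.25 + 0.16·0.168718 = 0.172427.
P(2 | observation) = 0.1075 / 0.172427 = 0.623452.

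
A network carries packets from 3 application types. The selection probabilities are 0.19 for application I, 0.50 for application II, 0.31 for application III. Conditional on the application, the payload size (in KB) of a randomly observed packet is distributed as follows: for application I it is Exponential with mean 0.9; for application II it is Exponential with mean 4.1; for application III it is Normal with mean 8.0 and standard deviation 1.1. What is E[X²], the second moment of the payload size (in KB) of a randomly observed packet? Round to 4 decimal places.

For each component E[X²] = Var + (mean)², giving I: 1.62; II: 33.62; III: 65.21.
Overall E[X²] = 0.19·1.62 + 0.5·33.62 + 0.31·65.21 = 37.3329.

37.3329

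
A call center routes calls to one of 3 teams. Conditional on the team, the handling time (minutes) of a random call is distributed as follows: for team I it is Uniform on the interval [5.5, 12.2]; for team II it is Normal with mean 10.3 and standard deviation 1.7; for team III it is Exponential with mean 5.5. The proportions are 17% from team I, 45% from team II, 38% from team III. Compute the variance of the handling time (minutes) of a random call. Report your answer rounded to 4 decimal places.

18.2571

Per component, I: μ=8.85, E[X²]=82.0633; II: μ=10.3, E[X²]=108.98; III: μ=5.5, E[X²]=60.5.
E[X] = 0.17·8.85 + 0.45·10.3 + 0.38·5.5 = 8.2295.
E[X²] = 0.17·82.0633 + 0.45·108.98 + 0.38·60.5 = 85.9818.
Var(X) = E[X²] − (E[X])² = 85.9818 − 67.7247 = 18.2571.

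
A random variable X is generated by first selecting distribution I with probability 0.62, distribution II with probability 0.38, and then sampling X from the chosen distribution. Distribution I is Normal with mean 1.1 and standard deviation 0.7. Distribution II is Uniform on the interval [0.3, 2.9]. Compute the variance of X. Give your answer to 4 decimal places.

Per component, I: μ=1.1, E[X²]=1.7; II: μ=1.6, E[X²]=3.12333.
E[X] = 0.62·1.1 + 0.38·1.6 = 1.29.
E[X²] = 0.62·1.7 + 0.38·3.12333 = 2.24087.
Var(X) = E[X²] − (E[X])² = 2.24087 − 1.6641 = 0.576767.

0.5768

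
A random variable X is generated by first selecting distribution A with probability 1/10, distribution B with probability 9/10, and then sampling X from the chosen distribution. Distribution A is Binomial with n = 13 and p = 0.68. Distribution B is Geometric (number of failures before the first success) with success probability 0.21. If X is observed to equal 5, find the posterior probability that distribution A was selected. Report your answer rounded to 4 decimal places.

0.0342

Likelihoods P(X=5 | ·): A: 0.0205742; B: 0.0646182.
Posterior ∝ prior × likelihood. Numerator for A: 0.1·0.0205742 = 0.00205742.
Normalizing constant: 0.1·0.0205742 + 0.9·0.0646182 = 0.0602138.
P(A | observation) = 0.00205742 / 0.0602138 = 0.0341686.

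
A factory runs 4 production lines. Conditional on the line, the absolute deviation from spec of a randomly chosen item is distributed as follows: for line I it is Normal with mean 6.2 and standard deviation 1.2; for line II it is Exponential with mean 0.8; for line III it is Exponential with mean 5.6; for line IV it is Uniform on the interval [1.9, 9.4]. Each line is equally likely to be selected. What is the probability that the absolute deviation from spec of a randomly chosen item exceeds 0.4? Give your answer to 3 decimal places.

0.884

Conditional on each line, P(X > 0.4): I: 0.999999; II: 0.606531; III: 0.931063; IV: 1.
By total probability, P(X > 0.4) = 0.25·0.999999 + 0.25·0.606531 + 0.25·0.931063 + 0.25·1 = 0.884398.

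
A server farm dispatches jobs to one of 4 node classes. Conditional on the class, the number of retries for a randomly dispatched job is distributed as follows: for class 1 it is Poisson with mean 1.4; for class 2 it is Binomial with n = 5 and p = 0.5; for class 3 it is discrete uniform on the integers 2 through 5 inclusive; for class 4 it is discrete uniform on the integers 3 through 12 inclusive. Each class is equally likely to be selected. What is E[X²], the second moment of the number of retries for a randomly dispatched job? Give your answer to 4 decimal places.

22.2150

For each component E[X²] = Var + (mean)², giving 1: 3.36; 2: 7.5; 3: 13.5; 4: 64.5.
Overall E[X²] = 0.25·3.36 + 0.25·7.5 + 0.25·13.5 + 0.25·64.5 = 22.215.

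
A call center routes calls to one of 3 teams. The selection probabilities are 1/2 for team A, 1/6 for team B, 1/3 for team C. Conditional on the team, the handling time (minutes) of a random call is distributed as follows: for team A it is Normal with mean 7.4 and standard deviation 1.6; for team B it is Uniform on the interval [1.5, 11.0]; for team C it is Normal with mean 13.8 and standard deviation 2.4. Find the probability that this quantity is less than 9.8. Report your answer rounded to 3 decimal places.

0.628

Conditional on each team, P(X < 9.8): A: 0.933193; B: 0.873684; C: 0.0477904.
By total probability, P(X < 9.8) = 0.5·0.933193 + 0.166667·0.873684 + 0.333333·0.0477904 = 0.628141.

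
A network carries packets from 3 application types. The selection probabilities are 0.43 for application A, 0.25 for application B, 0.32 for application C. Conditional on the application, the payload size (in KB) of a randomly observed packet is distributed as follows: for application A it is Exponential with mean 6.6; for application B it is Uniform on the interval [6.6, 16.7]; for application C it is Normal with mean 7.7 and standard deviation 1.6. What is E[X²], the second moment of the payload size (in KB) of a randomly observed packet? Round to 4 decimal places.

For each component E[X²] = Var + (mean)², giving A: 87.12; B: 144.223; C: 61.85.
Overall E[X²] = 0.43·87.12 + 0.25·144.223 + 0.32·61.85 = 93.3094.

93.3094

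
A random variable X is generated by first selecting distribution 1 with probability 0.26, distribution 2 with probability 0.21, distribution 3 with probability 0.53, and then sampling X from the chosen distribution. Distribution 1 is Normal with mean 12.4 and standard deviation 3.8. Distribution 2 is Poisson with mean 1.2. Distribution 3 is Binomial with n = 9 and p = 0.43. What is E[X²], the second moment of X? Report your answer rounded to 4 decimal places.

53.3933

For each component E[X²] = Var + (mean)², giving 1: 168.2; 2: 2.64; 3: 17.1828.
Overall E[X²] = 0.26·168.2 + 0.21·2.64 + 0.53·17.1828 = 53.3933.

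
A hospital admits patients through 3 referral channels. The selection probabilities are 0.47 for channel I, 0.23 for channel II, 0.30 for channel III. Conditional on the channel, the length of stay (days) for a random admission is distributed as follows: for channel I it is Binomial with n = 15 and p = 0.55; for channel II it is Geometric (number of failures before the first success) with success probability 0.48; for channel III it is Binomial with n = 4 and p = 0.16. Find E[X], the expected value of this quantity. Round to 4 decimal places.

4.3187

Component means — I: 8.25; II: 1.08333; III: 0.64.
E[X] = 0.47·8.25 + 0.23·1.08333 + 0.3·0.64 = 4.31867.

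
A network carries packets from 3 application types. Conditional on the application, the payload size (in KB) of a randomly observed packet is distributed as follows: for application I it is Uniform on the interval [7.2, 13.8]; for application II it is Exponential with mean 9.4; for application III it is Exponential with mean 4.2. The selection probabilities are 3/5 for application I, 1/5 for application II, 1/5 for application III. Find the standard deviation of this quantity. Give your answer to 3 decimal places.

5.419

Per component, I: μ=10.5, E[X²]=113.88; II: μ=9.4, E[X²]=176.72; III: μ=4.2, E[X²]=35.28.
E[X] = 0.6·10.5 + 0.2·9.4 + 0.2·4.2 = 9.02.
E[X²] = 0.6·113.88 + 0.2·176.72 + 0.2·35.28 = 110.728.
Var(X) = E[X²] − (E[X])² = 110.728 − 81.3604 = 29.3676.
SD(X) = √29.3676 = 5.41919.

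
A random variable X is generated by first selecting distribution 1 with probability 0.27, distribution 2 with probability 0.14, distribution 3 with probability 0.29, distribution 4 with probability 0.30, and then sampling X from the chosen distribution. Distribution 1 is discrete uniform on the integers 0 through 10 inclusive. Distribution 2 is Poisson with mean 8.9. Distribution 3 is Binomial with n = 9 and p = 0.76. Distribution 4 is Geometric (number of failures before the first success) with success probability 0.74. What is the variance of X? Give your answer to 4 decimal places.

Per component, 1: μ=5, E[X²]=35; 2: μ=8.9, E[X²]=88.11; 3: μ=6.84, E[X²]=48.4272; 4: μ=0.351351, E[X²]=0.598247.
E[X] = 0.27·5 + 0.14·8.9 + 0.29·6.84 + 0.3·0.351351 = 4.68501.
E[X²] = 0.27·35 + 0.14·88.11 + 0.29·48.4272 + 0.3·0.598247 = 36.0088.
Var(X) = E[X²] − (E[X])² = 36.0088 − 21.9493 = 14.0595.

14.0595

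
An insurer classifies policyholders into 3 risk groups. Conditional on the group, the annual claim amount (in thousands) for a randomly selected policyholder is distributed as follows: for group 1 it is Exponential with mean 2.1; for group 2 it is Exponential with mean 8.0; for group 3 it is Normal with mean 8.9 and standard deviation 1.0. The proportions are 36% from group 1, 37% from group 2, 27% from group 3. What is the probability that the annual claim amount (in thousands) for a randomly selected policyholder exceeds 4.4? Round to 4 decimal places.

Conditional on each group, P(X > 4.4): 1: 0.123041; 2: 0.57695; 3: 0.999997.
By total probability, P(X > 4.4) = 0.36·0.123041 + 0.37·0.57695 + 0.27·0.999997 = 0.527765.

0.5278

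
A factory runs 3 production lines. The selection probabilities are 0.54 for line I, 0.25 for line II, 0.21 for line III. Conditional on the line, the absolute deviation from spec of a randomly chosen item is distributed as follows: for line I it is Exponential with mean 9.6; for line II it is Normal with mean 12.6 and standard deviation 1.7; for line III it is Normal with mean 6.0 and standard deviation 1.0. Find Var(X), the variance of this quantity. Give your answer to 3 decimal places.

Per component, I: μ=9.6, E[X²]=184.32; II: μ=12.6, E[X²]=161.65; III: μ=6, E[X²]=37.
E[X] = 0.54·9.6 + 0.25·12.6 + 0.21·6 = 9.594.
E[X²] = 0.54·184.32 + 0.25·161.65 + 0.21·37 = 147.715.
Var(X) = E[X²] − (E[X])² = 147.715 − 92.0448 = 55.6705.

55.670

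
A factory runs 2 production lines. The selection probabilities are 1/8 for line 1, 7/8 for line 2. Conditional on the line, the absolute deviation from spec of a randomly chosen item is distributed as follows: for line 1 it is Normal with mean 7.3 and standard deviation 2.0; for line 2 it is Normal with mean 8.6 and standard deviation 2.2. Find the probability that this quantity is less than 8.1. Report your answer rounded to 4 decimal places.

Conditional on each line, P(X < 8.1): 1: 0.655422; 2: 0.410106.
By total probability, P(X < 8.1) = 0.125·0.655422 + 0.875·0.410106 = 0.44077.

0.4408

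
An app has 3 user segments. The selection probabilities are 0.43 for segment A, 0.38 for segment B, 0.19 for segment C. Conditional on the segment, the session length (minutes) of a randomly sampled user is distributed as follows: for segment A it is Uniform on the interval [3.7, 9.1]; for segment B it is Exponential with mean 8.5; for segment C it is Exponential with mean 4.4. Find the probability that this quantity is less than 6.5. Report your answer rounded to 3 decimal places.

0.573

Conditional on each segment, P(X < 6.5): A: 0.518519; B: 0.534529; C: 0.771741.
By total probability, P(X < 6.5) = 0.43·0.518519 + 0.38·0.534529 + 0.19·0.771741 = 0.572715.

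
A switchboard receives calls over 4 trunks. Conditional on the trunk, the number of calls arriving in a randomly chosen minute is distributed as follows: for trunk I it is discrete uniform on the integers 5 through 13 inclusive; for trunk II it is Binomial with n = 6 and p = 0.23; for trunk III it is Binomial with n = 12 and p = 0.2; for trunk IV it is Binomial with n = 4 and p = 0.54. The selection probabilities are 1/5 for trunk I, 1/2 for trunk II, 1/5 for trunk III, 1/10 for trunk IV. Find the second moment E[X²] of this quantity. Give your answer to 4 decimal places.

21.1188

For each component E[X²] = Var + (mean)², giving I: 87.6667; II: 2.967; III: 7.68; IV: 5.6592.
Overall E[X²] = 0.2·87.6667 + 0.5·2.967 + 0.2·7.68 + 0.1·5.6592 = 21.1188.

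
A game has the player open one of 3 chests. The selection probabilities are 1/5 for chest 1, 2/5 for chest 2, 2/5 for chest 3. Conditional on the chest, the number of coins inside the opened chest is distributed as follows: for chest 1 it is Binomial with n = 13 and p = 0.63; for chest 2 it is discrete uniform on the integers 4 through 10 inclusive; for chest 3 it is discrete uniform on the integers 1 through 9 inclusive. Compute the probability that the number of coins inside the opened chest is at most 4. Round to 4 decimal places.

Conditional on each chest, P(X ≤ 4): 1: 0.018684; 2: 0.142857; 3: 0.444444.
By total probability, P(X ≤ 4) = 0.2·0.018684 + 0.4·0.142857 + 0.4·0.444444 = 0.238657.

0.2387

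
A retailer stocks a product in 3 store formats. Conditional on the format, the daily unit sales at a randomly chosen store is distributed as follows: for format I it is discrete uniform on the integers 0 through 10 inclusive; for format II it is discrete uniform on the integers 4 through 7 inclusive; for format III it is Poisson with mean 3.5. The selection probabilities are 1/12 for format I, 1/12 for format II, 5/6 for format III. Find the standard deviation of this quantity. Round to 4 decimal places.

Per component, I: μ=5, E[X²]=35; II: μ=5.5, E[X²]=31.5; III: μ=3.5, E[X²]=15.75.
E[X] = 0.0833333·5 + 0.0833333·5.5 + 0.833333·3.5 = 3.79167.
E[X²] = 0.0833333·35 + 0.0833333·31.5 + 0.833333·15.75 = 18.6667.
Var(X) = E[X²] − (E[X])² = 18.6667 − 14.3767 = 4.28993.
SD(X) = √4.28993 = 2.07121.

2.0712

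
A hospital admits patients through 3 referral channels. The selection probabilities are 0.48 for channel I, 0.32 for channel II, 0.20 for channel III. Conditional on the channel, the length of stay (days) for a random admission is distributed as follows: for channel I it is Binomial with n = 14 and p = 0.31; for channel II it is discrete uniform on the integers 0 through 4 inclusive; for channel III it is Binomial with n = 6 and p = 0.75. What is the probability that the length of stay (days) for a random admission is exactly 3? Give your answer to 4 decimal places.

Conditional on each channel, P(X = 3): I: 0.183032; II: 0.2; III: 0.131836.
By total probability, P(X = 3) = 0.48·0.183032 + 0.32·0.2 + 0.2·0.131836 = 0.178222.

0.1782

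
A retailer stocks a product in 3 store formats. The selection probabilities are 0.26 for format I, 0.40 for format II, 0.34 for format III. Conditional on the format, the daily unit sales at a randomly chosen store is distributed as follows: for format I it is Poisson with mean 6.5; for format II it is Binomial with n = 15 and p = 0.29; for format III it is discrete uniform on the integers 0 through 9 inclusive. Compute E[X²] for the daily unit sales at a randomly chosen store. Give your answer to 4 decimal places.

For each component E[X²] = Var + (mean)², giving I: 48.75; II: 22.011; III: 28.5.
Overall E[X²] = 0.26·48.75 + 0.4·22.011 + 0.34·28.5 = 31.1694.

31.1694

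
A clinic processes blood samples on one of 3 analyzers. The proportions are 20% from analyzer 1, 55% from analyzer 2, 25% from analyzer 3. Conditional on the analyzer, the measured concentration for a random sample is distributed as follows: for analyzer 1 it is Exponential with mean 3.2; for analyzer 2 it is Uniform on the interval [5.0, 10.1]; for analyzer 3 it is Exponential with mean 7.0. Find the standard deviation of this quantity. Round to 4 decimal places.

Per component, 1: μ=3.2, E[X²]=20.48; 2: μ=7.55, E[X²]=59.17; 3: μ=7, E[X²]=98.
E[X] = 0.2·3.2 + 0.55·7.55 + 0.25·7 = 6.5425.
E[X²] = 0.2·20.48 + 0.55·59.17 + 0.25·98 = 61.1395.
Var(X) = E[X²] − (E[X])² = 61.1395 − 42.8043 = 18.3352.
SD(X) = √18.3352 = 4.28196.

4.2820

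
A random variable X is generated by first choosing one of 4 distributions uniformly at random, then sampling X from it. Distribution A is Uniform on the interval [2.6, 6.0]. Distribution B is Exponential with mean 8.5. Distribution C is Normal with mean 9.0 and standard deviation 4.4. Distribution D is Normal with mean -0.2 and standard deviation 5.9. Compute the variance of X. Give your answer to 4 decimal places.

Per component, A: μ=4.3, E[X²]=19.4533; B: μ=8.5, E[X²]=144.5; C: μ=9, E[X²]=100.36; D: μ=-0.2, E[X²]=34.85.
E[X] = 0.25·4.3 + 0.25·8.5 + 0.25·9 + 0.25·-0.2 = 5.4.
E[X²] = 0.25·19.4533 + 0.25·144.5 + 0.25·100.36 + 0.25·34.85 = 74.7908.
Var(X) = E[X²] − (E[X])² = 74.7908 − 29.16 = 45.6308.

45.6308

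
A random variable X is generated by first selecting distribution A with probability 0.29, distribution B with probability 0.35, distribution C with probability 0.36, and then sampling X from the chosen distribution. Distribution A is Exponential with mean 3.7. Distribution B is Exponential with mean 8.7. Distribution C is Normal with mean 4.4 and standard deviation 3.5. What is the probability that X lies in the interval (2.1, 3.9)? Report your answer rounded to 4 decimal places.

0.1823

Conditional on each component, P(2.1 < X < 3.9): A: 0.218381; B: 0.146815; C: 0.187657.
By total probability, P(2.1 < X < 3.9) = 0.29·0.218381 + 0.35·0.146815 + 0.36·0.187657 = 0.182272.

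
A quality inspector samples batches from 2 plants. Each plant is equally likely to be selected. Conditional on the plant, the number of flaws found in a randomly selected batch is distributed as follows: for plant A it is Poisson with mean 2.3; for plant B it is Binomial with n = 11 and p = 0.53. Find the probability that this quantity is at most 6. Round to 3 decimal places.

Conditional on each plant, P(X ≤ 6): A: 0.990638; B: 0.654122.
By total probability, P(X ≤ 6) = 0.5·0.990638 + 0.5·0.654122 = 0.82238.

0.822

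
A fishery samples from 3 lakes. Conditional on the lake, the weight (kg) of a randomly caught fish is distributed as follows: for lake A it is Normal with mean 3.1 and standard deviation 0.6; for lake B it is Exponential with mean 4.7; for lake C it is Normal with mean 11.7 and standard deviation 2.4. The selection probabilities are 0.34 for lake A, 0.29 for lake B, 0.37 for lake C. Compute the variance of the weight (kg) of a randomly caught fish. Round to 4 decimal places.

23.4740

Per component, A: μ=3.1, E[X²]=9.97; B: μ=4.7, E[X²]=44.18; C: μ=11.7, E[X²]=142.65.
E[X] = 0.34·3.1 + 0.29·4.7 + 0.37·11.7 = 6.746.
E[X²] = 0.34·9.97 + 0.29·44.18 + 0.37·142.65 = 68.9825.
Var(X) = E[X²] − (E[X])² = 68.9825 − 45.5085 = 23.474.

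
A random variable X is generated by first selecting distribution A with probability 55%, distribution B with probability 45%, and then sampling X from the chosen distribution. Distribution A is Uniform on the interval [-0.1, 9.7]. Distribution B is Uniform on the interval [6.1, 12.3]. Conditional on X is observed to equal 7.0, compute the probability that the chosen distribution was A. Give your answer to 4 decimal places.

Likelihoods f(7.0 | ·): A: 0.102041; B: 0.16129.
Posterior ∝ prior × likelihood. Numerator for A: 0.55·0.102041 = 0.0561224.
Normalizing constant: 0.55·0.102041 + 0.45·0.16129 = 0.128703.
P(A | observation) = 0.0561224 / 0.128703 = 0.436061.

0.4361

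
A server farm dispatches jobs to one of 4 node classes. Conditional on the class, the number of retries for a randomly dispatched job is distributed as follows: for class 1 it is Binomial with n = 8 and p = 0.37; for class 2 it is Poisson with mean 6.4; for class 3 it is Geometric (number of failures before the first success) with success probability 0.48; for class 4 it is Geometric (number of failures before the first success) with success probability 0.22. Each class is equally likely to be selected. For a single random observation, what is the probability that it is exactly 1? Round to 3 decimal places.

Conditional on each class, P(X = 1): 1: 0.116594; 2: 0.010634; 3: 0.2496; 4: 0.1716.
By total probability, P(X = 1) = 0.25·0.116594 + 0.25·0.010634 + 0.25·0.2496 + 0.25·0.1716 = 0.137107.

0.137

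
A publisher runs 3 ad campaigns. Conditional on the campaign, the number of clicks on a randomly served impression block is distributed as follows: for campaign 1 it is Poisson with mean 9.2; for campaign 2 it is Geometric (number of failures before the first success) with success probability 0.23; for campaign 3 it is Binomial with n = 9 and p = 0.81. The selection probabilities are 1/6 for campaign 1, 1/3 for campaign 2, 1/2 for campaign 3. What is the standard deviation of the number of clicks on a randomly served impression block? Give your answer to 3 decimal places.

3.446

Per component, 1: μ=9.2, E[X²]=93.84; 2: μ=3.34783, E[X²]=25.7637; 3: μ=7.29, E[X²]=54.5292.
E[X] = 0.166667·9.2 + 0.333333·3.34783 + 0.5·7.29 = 6.29428.
E[X²] = 0.166667·93.84 + 0.333333·25.7637 + 0.5·54.5292 = 51.4925.
Var(X) = E[X²] − (E[X])² = 51.4925 − 39.6179 = 11.8746.
SD(X) = √11.8746 = 3.44595.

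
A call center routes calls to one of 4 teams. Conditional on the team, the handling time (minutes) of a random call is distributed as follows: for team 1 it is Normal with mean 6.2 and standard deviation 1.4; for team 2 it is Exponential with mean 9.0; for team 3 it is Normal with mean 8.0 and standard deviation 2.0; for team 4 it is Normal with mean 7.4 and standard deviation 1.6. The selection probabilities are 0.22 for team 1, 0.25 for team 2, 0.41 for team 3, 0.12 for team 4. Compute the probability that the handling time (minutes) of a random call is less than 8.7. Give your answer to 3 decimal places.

Conditional on each team, P(X < 8.7): 1: 0.962927; 2: 0.619651; 3: 0.636831; 4: 0.791748.
By total probability, P(X < 8.7) = 0.22·0.962927 + 0.25·0.619651 + 0.41·0.636831 + 0.12·0.791748 = 0.722867.

0.723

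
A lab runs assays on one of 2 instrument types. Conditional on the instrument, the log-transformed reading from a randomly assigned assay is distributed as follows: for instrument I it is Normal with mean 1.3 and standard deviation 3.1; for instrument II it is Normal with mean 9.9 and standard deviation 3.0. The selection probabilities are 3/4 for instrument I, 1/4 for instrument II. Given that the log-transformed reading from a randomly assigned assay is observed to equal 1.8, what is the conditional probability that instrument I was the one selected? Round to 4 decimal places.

Likelihoods f(1.8 | ·): I: 0.127028; II: 0.00347364.
Posterior ∝ prior × likelihood. Numerator for I: 0.75·0.127028 = 0.095271.
Normalizing constant: 0.75·0.127028 + 0.25·0.00347364 = 0.0961394.
P(I | observation) = 0.095271 / 0.0961394 = 0.990967.

0.9910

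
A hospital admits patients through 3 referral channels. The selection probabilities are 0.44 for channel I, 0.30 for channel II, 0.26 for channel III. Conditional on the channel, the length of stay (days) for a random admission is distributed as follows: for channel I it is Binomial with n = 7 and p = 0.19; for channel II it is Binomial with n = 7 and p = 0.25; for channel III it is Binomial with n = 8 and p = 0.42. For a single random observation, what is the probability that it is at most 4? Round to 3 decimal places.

Conditional on each channel, P(X ≤ 4): I: 0.996313; II: 0.987122; III: 0.793836.
By total probability, P(X ≤ 4) = 0.44·0.996313 + 0.3·0.987122 + 0.26·0.793836 = 0.940911.

0.941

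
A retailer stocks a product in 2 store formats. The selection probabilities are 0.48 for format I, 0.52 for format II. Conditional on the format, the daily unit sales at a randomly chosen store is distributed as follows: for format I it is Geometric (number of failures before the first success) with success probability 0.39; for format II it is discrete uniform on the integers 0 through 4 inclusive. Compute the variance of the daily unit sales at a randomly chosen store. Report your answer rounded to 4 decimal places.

3.0125

Per component, I: μ=1.5641, E[X²]=6.45694; II: μ=2, E[X²]=6.
E[X] = 0.48·1.5641 + 0.52·2 = 1.79077.
E[X²] = 0.48·6.45694 + 0.52·6 = 6.21933.
Var(X) = E[X²] − (E[X])² = 6.21933 − 3.20685 = 3.01247.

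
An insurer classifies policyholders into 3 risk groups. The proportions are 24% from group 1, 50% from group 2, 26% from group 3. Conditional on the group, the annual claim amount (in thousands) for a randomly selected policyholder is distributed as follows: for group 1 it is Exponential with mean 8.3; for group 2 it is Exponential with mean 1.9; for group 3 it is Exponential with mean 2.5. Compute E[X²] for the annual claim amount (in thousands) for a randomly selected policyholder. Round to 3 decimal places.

For each component E[X²] = Var + (mean)², giving 1: 137.78; 2: 7.22; 3: 12.5.
Overall E[X²] = 0.24·137.78 + 0.5·7.22 + 0.26·12.5 = 39.9272.

39.927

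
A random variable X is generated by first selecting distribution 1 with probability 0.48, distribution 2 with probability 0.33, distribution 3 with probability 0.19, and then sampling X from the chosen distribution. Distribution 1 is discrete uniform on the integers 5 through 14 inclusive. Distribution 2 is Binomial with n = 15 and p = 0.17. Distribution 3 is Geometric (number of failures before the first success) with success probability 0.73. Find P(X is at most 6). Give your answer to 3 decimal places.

0.614

Conditional on each component, P(X ≤ 6): 1: 0.2; 2: 0.992614; 3: 0.999895.
By total probability, P(X ≤ 6) = 0.48·0.2 + 0.33·0.992614 + 0.19·0.999895 = 0.613543.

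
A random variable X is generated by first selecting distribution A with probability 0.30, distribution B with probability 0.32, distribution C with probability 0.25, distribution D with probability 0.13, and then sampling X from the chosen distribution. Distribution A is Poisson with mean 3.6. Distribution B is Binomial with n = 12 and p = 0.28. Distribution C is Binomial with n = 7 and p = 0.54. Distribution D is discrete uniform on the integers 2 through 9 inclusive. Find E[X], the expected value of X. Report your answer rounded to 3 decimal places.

3.815

Component means — A: 3.6; B: 3.36; C: 3.78; D: 5.5.
E[X] = 0.3·3.6 + 0.32·3.36 + 0.25·3.78 + 0.13·5.5 = 3.8152.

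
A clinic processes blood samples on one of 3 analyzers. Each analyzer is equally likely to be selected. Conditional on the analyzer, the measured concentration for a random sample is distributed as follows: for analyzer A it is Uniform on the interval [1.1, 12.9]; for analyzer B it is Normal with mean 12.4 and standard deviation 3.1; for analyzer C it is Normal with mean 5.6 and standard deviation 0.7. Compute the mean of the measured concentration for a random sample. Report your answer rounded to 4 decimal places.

Component means — A: 7; B: 12.4; C: 5.6.
E[X] = 0.333333·7 + 0.333333·12.4 + 0.333333·5.6 = 8.33333.

8.3333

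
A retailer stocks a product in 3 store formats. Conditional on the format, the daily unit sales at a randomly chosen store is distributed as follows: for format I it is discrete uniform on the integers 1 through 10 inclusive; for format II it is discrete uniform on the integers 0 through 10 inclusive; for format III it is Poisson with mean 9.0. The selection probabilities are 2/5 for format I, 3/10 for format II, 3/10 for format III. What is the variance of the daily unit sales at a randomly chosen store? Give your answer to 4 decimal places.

Per component, I: μ=5.5, E[X²]=38.5; II: μ=5, E[X²]=35; III: μ=9, E[X²]=90.
E[X] = 0.4·5.5 + 0.3·5 + 0.3·9 = 6.4.
E[X²] = 0.4·38.5 + 0.3·35 + 0.3·90 = 52.9.
Var(X) = E[X²] − (E[X])² = 52.9 − 40.96 = 11.94.

11.9400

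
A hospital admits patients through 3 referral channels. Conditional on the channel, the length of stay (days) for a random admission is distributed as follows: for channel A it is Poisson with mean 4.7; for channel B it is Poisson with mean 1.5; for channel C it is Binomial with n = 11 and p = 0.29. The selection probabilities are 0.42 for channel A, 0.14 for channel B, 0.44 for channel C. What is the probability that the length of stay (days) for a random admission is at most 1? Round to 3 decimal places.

0.156

Conditional on each channel, P(X ≤ 1): A: 0.0518431; B: 0.557825; C: 0.126954.
By total probability, P(X ≤ 1) = 0.42·0.0518431 + 0.14·0.557825 + 0.44·0.126954 = 0.15573.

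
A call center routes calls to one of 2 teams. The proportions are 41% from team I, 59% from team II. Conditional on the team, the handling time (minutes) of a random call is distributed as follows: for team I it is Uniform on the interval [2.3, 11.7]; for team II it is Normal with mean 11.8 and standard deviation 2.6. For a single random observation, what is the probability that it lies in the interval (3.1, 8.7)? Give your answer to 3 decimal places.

Conditional on each team, P(3.1 < X < 8.7): I: 0.595745; II: 0.116161.
By total probability, P(3.1 < X < 8.7) = 0.41·0.595745 + 0.59·0.116161 = 0.31279.

0.313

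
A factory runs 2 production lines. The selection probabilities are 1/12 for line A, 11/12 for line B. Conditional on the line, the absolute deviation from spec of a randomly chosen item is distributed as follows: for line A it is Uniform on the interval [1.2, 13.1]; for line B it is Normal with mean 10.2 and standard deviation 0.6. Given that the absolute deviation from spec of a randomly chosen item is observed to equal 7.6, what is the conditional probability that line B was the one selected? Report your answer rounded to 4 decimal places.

Likelihoods f(7.6 | ·): A: 0.0840336; B: 5.56181e-05.
Posterior ∝ prior × likelihood. Numerator for B: 0.916667·5.56181e-05 = 5.09833e-05.
Normalizing constant: 0.0833333·0.0840336 + 0.916667·5.56181e-05 = 0.00705378.
P(B | observation) = 5.09833e-05 / 0.00705378 = 0.00722779.

0.0072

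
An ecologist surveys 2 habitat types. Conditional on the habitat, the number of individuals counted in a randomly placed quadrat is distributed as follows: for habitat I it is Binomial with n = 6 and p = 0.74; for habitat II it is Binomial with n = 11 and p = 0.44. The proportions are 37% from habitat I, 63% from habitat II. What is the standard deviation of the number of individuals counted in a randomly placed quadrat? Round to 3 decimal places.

Per component, I: μ=4.44, E[X²]=20.868; II: μ=4.84, E[X²]=26.136.
E[X] = 0.37·4.44 + 0.63·4.84 = 4.692.
E[X²] = 0.37·20.868 + 0.63·26.136 = 24.1868.
Var(X) = E[X²] − (E[X])² = 24.1868 − 22.0149 = 2.17198.
SD(X) = √2.17198 = 1.47376.

1.474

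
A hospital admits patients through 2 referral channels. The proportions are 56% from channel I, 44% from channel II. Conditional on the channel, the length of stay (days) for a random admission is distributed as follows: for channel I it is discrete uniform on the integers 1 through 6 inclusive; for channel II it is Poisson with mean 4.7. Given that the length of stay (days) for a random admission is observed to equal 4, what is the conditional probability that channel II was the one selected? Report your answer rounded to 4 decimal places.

Likelihoods P(X=4 | ·): I: 0.166667; II: 0.184925.
Posterior ∝ prior × likelihood. Numerator for II: 0.44·0.184925 = 0.0813671.
Normalizing constant: 0.56·0.166667 + 0.44·0.184925 = 0.1747.
P(II | observation) = 0.0813671 / 0.1747 = 0.465752.

0.4658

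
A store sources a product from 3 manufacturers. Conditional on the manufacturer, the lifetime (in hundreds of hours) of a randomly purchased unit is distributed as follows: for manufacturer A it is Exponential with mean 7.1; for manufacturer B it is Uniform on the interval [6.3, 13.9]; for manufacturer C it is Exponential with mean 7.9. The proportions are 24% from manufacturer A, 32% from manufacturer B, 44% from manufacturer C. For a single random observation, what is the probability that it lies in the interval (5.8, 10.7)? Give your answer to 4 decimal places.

Conditional on each manufacturer, P(5.8 < X < 10.7): A: 0.220234; B: 0.578947; C: 0.221806.
By total probability, P(5.8 < X < 10.7) = 0.24·0.220234 + 0.32·0.578947 + 0.44·0.221806 = 0.335714.

0.3357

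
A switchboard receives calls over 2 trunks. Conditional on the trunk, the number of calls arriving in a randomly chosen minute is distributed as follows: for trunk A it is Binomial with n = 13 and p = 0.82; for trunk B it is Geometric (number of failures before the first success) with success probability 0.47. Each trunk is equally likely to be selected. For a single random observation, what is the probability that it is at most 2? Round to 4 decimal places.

Conditional on each trunk, P(X ≤ 2): A: 3.4961e-07; B: 0.851123.
By total probability, P(X ≤ 2) = 0.5·3.4961e-07 + 0.5·0.851123 = 0.425562.

0.4256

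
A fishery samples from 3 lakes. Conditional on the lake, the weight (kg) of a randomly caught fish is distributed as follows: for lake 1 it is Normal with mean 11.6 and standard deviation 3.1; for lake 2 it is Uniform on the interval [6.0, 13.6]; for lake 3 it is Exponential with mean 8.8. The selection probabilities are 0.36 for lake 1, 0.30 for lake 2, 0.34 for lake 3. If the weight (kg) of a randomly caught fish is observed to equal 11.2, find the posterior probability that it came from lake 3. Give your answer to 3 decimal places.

0.112

Likelihoods f(11.2 | ·): 1: 0.127624; 2: 0.131579; 3: 0.0318258.
Posterior ∝ prior × likelihood. Numerator for 3: 0.34·0.0318258 = 0.0108208.
Normalizing constant: 0.36·0.127624 + 0.3·0.131579 + 0.34·0.0318258 = 0.0962392.
P(3 | observation) = 0.0108208 / 0.0962392 = 0.112436.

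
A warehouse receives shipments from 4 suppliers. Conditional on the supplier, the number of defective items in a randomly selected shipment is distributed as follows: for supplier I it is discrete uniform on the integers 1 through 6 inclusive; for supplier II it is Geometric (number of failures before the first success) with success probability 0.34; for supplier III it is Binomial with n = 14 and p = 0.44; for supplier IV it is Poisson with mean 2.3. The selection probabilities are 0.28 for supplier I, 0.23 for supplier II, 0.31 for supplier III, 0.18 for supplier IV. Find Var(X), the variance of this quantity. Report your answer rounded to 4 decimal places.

Per component, I: μ=3.5, E[X²]=15.1667; II: μ=1.94118, E[X²]=9.47751; III: μ=6.16, E[X²]=41.3952; IV: μ=2.3, E[X²]=7.59.
E[X] = 0.28·3.5 + 0.23·1.94118 + 0.31·6.16 + 0.18·2.3 = 3.75007.
E[X²] = 0.28·15.1667 + 0.23·9.47751 + 0.31·41.3952 + 0.18·7.59 = 20.6252.
Var(X) = E[X²] − (E[X])² = 20.6252 − 14.063 = 6.56218.

6.5622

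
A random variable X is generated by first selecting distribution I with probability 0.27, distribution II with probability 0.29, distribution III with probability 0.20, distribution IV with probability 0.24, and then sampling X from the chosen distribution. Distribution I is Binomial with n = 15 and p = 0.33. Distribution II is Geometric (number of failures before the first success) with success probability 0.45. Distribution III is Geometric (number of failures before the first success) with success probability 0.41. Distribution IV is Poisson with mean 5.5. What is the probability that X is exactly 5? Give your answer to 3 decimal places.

0.111

Conditional on each component, P(X = 5): I: 0.214226; II: 0.0226478; III: 0.0293119; IV: 0.171401.
By total probability, P(X = 5) = 0.27·0.214226 + 0.29·0.0226478 + 0.2·0.0293119 + 0.24·0.171401 = 0.111408.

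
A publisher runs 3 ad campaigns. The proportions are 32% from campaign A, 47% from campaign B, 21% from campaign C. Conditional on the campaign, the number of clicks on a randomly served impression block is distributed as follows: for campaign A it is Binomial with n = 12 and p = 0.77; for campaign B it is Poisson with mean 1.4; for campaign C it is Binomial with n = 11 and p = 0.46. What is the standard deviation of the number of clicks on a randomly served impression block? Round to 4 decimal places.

Per component, A: μ=9.24, E[X²]=87.5028; B: μ=1.4, E[X²]=3.36; C: μ=5.06, E[X²]=28.336.
E[X] = 0.32·9.24 + 0.47·1.4 + 0.21·5.06 = 4.6774.
E[X²] = 0.32·87.5028 + 0.47·3.36 + 0.21·28.336 = 35.5307.
Var(X) = E[X²] − (E[X])² = 35.5307 − 21.8781 = 13.6526.
SD(X) = √13.6526 = 3.69494.

3.6949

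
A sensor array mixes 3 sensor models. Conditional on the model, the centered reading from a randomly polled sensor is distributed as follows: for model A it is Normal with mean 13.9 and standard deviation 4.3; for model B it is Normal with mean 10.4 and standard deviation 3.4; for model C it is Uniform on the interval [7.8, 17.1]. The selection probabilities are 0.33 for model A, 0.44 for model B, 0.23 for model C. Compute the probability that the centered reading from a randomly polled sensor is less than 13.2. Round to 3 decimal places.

0.627

Conditional on each model, P(X < 13.2): A: 0.435342; B: 0.794897; C: 0.580645.
By total probability, P(X < 13.2) = 0.33·0.435342 + 0.44·0.794897 + 0.23·0.580645 = 0.626966.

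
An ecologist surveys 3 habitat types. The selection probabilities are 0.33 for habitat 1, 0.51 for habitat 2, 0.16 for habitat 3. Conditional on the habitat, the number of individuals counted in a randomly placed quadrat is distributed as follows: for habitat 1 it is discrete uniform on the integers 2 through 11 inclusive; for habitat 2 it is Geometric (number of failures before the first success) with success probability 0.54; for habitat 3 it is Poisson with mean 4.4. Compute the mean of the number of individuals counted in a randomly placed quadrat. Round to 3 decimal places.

Component means — 1: 6.5; 2: 0.851852; 3: 4.4.
E[X] = 0.33·6.5 + 0.51·0.851852 + 0.16·4.4 = 3.28344.

3.283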